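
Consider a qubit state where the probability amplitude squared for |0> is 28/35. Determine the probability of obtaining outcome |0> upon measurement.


|alpha|^2 = 28/35 = 0.8000
|beta|^2 = 1 - 28/35 = 7/35 = 0.2000
P(|0>) = |alpha|^2 = 0.8000

0.8000


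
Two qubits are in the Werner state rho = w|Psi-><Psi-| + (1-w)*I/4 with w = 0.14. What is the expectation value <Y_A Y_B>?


|Psi-> = (|01> - |10>)/sqrt(2)
For the pure Bell state, <Y_A Y_B> = -1 (Bell-state Pauli correlator).
The maximally-mixed part I/4 has tr(I/4 * P tensor P) = 0 for any traceless Pauli P.
So <Y_A Y_B>_rho = w * (-1) + (1 - w) * 0
= 0.14 * (-1)
= -0.1400

-0.1400


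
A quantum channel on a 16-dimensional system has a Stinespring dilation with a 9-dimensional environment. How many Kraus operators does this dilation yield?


Tracing out the environment in an orthonormal basis {|i>_E} gives Kraus operators K_i = <i|_E U |0>_E.
Number of Kraus operators = dim(H_env) = d_env
= 9

9


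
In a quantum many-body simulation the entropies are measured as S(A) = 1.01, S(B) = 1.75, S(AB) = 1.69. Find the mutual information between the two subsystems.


I(A:B) = S(A) + S(B) - S(AB)
= 1.01 + 1.75 - 1.69
= 1.0700

1.0700


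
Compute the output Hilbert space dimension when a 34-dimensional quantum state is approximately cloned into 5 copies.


Output space = H^(tensor 5) where dim(H) = 34
dim = 34^5
= 1156 (after 2 factors)
= 39304 (after 3 factors)
= 1336336 (after 4 factors)
= 45435424 (after 5 factors)
= 45435424

45435424


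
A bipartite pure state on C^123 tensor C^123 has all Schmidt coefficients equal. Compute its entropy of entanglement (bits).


For a maximally entangled state in d x d:
S = log2(d) = log2(123)
= 6.9425

6.9425


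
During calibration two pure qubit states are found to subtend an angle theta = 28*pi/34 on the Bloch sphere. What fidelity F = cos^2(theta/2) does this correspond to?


For states separated by angle theta on Bloch sphere:
F = cos^2(theta/2)
theta = 28*pi/34 = 2.5872
theta/2 = 1.2936
cos(theta/2) = 0.2737
F = 0.0749

0.0749


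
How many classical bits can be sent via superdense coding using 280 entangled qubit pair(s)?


Superdense coding allows 2 classical bits per shared entangled pair.
280 pair(s) -> 2 * 280 = 560 classical bits

560


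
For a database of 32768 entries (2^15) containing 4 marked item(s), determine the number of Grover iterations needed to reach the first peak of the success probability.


After j Grover iterations the success probability is P(j) = sin^2((2j+1)*theta), where sin(theta) = sqrt(k/N).
N = 2^15 = 32768, k = 4
sin(theta) = sqrt(k/N) = 0.01104854346
theta = arcsin(sqrt(k/N)) = 0.01104876825 rad
P(j) reaches its first maximum when (2j+1)*theta is as close as possible to pi/2, i.e. j = round(pi/(4*theta) - 1/2).
pi/(4*theta) - 1/2 = 70.5847
(For comparison, the common estimate pi/4 * sqrt(N/k) = 71.0861; the exact maximiser is used here.)
Optimal iterations = 71

71


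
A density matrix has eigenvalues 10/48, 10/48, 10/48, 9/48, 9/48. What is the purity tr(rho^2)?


tr(rho^2) = sum of eigenvalues squared
= (10/48)^2 + (10/48)^2 + (10/48)^2 + (9/48)^2 + (9/48)^2
= (100 + 100 + 100 + 81 + 81) / 2304
= 462/2304
= 0.2005

0.2005


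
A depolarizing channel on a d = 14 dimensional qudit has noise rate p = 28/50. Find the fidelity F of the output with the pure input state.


F = (1-p) + p/d
= (1 - 0.5600) + 0.5600/14
= 0.4400 + 0.0400
= 0.4800

0.4800


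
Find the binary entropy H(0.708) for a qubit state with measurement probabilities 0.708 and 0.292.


S = -p*log2(p) - (1-p)*log2(1-p)
p = 0.7080, 1-p = 0.2920
= -0.7080 * log2(0.7080) - 0.2920 * log2(0.2920)
= -(-0.3527) - (-0.5186)
= 0.8713

0.8713


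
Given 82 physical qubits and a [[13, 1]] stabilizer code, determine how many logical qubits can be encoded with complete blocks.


Each code block uses 13 physical qubits for 1 logical qubit(s).
Number of complete blocks = floor(82 / 13) = 6
Logical qubits = 6 * 1
= 6

6


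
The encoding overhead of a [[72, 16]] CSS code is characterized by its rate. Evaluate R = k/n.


Code rate R = k/n
= 16/72
= 0.2222

0.2222


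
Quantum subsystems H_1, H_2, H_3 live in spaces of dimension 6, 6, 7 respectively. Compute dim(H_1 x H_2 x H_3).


dim(H_1 x H_2 x H_3) = 6 * 6 * 7
= 36 * 7
= 252

252


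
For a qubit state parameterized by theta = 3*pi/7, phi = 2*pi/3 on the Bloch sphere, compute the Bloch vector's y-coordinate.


theta = 1.3464, phi = 2.0944
r_y = sin(theta)*sin(phi) = 0.9749 * 0.8660
r_y = 0.8443

0.8443


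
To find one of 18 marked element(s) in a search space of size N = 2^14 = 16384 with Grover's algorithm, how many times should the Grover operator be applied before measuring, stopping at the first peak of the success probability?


After j Grover iterations the success probability is P(j) = sin^2((2j+1)*theta), where sin(theta) = sqrt(k/N).
N = 2^14 = 16384, k = 18
sin(theta) = sqrt(k/N) = 0.03314563037
theta = arcsin(sqrt(k/N)) = 0.03315170252 rad
P(j) reaches its first maximum when (2j+1)*theta is as close as possible to pi/2, i.e. j = round(pi/(4*theta) - 1/2).
pi/(4*theta) - 1/2 = 23.1910
(For comparison, the common estimate pi/4 * sqrt(N/k) = 23.6954; the exact maximiser is used here.)
Optimal iterations = 23

23


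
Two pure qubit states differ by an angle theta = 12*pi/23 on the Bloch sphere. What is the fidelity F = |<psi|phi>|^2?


For states separated by angle theta on Bloch sphere:
F = cos^2(theta/2)
theta = 12*pi/23 = 1.6391
theta/2 = 0.8195
cos(theta/2) = 0.6826
F = 0.4659

0.4659


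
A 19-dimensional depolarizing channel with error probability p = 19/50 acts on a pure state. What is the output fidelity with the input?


F = (1-p) + p/d
= (1 - 0.3800) + 0.3800/19
= 0.6200 + 0.0200
= 0.6400

0.6400


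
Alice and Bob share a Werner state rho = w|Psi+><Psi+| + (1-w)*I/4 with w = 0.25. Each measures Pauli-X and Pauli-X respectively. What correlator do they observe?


|Psi+> = (|01> + |10>)/sqrt(2)
For the pure Bell state, <X_A X_B> = +1 (Bell-state Pauli correlator).
The maximally-mixed part I/4 has tr(I/4 * P tensor P) = 0 for any traceless Pauli P.
So <X_A X_B>_rho = w * (+1) + (1 - w) * 0
= 0.25 * (+1)
= 0.2500

0.2500


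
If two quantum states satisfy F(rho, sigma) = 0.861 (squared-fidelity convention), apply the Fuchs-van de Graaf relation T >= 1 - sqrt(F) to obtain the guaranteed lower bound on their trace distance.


Fuchs-van de Graaf (squared-fidelity convention): 1 - sqrt(F) <= T <= sqrt(1 - F).
Lower bound: T >= 1 - sqrt(F)
sqrt(F) = sqrt(0.861) = 0.9279
T >= 1 - 0.9279
T >= 0.0721

0.0721


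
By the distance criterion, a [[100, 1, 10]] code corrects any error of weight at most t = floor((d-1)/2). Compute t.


Code parameters: [[100, 1, 10]], distance d = 10.
Number of correctable errors = floor((d-1)/2)
= floor((10 - 1)/2)
= floor(9/2)
= 4

4


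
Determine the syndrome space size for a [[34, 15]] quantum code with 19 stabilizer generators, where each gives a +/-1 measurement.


Each stabilizer generator gives a binary (+1 or -1) measurement outcome.
With 19 independent generators:
Total syndromes = 2^19
= 524288

524288


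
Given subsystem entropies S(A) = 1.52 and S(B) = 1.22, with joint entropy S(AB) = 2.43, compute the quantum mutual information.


I(A:B) = S(A) + S(B) - S(AB)
= 1.52 + 1.22 - 2.43
= 0.3100

0.3100


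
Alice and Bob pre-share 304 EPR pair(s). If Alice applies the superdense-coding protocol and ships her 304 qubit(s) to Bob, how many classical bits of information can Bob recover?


Superdense coding allows 2 classical bits per shared entangled pair.
304 pair(s) -> 2 * 304 = 608 classical bits

608


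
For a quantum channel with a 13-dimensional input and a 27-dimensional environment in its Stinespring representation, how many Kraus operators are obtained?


Tracing out the environment in an orthonormal basis {|i>_E} gives Kraus operators K_i = <i|_E U |0>_E.
Number of Kraus operators = dim(H_env) = d_env
= 27

27


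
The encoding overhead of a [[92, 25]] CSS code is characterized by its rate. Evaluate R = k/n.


Code rate R = k/n
= 25/92
= 0.2717

0.2717


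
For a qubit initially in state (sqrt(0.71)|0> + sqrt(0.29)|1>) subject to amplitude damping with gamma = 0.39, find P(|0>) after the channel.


For amplitude damping with parameter gamma on state sqrt(a)|0> + sqrt(b)|1>:
alpha^2 = 0.71, beta^2 = 0.29
P(|0>) = alpha^2 + gamma * beta^2
= 0.71 + 0.39 * 0.29
= 0.71 + 0.1131
= 0.8231

0.8231


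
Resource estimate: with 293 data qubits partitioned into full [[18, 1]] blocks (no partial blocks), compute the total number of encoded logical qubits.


Each code block uses 18 physical qubits for 1 logical qubit(s).
Number of complete blocks = floor(293 / 18) = 16
Logical qubits = 16 * 1
= 16

16


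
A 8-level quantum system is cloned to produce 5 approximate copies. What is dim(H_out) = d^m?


Output space = H^(tensor 5) where dim(H) = 8
dim = 8^5
= 64 (after 2 factors)
= 512 (after 3 factors)
= 4096 (after 4 factors)
= 32768 (after 5 factors)
= 32768

32768


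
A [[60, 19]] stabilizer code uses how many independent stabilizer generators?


For an [[n,k]] stabilizer code:
Number of stabilizer generators = n - k
= 60 - 19
= 41

41


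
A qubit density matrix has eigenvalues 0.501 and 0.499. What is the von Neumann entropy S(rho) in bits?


S = -p*log2(p) - (1-p)*log2(1-p)
p = 0.5010, 1-p = 0.4990
= -0.5010 * log2(0.5010) - 0.4990 * log2(0.4990)
= -(-0.4996) - (-0.5004)
= 1.0000

1.0000


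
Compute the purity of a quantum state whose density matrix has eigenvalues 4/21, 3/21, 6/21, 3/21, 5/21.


tr(rho^2) = sum of eigenvalues squared
= (4/21)^2 + (3/21)^2 + (6/21)^2 + (3/21)^2 + (5/21)^2
= (16 + 9 + 36 + 9 + 25) / 441
= 95/441
= 0.2154

0.2154


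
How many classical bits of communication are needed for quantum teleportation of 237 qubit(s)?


Quantum teleportation requires 2 classical bits per qubit teleported.
237 qubit(s) -> 2 * 237 = 474 classical bits

474


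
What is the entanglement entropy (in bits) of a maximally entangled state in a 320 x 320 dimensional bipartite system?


For a maximally entangled state in d x d:
S = log2(d) = log2(320)
= 8.3219

8.3219


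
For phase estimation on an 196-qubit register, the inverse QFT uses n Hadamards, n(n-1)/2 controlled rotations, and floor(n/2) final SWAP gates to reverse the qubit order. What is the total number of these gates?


Hadamard gates: 196
Controlled rotations: n*(n-1)/2 = 196*195/2 = 19110
SWAP gates: floor(n/2) = floor(196/2) = 98
Total = 196 + 19110 + 98
= 19404

19404


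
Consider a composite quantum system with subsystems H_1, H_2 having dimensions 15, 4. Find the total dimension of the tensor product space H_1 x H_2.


dim(H_1 x H_2) = 15 * 4
= 60

60


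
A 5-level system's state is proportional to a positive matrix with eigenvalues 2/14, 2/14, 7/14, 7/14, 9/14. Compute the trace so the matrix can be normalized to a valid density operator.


tr(M) = sum of eigenvalues
= 2/14 + 2/14 + 7/14 + 7/14 + 9/14
= 27/14
= 1.9286

1.9286


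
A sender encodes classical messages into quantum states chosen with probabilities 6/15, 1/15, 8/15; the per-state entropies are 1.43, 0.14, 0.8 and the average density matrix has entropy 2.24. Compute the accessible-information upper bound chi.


chi = S(rho) - sum_i p_i * S(rho_i)
Weighted entropy = 6/15 * 1.43 + 1/15 * 0.14 + 8/15 * 0.8
= 1.0080
chi = 2.24 - 1.0080
= 1.2320

1.2320


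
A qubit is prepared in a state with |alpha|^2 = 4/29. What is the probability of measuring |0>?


|alpha|^2 = 4/29 = 0.1379
|beta|^2 = 1 - 4/29 = 25/29 = 0.8621
P(|0>) = |alpha|^2 = 0.1379

0.1379


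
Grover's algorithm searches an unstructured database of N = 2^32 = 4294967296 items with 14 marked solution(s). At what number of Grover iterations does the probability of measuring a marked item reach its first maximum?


After j Grover iterations the success probability is P(j) = sin^2((2j+1)*theta), where sin(theta) = sqrt(k/N).
N = 2^32 = 4294967296, k = 14
sin(theta) = sqrt(k/N) = 5.709316081e-05
theta = arcsin(sqrt(k/N)) = 5.709316084e-05 rad
P(j) reaches its first maximum when (2j+1)*theta is as close as possible to pi/2, i.e. j = round(pi/(4*theta) - 1/2).
pi/(4*theta) - 1/2 = 13755.9316
(For comparison, the common estimate pi/4 * sqrt(N/k) = 13756.4316; the exact maximiser is used here.)
Optimal iterations = 13756

13756


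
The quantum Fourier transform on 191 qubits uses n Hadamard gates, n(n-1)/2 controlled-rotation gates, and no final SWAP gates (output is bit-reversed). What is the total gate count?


Hadamard gates: 191
Controlled rotations: n*(n-1)/2 = 191*190/2 = 18145
SWAP gates: 0 (omitted)
Total = 191 + 18145
= 18336

18336


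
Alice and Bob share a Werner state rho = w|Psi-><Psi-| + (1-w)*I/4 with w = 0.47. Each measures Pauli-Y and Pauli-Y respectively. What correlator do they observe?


|Psi-> = (|01> - |10>)/sqrt(2)
For the pure Bell state, <Y_A Y_B> = -1 (Bell-state Pauli correlator).
The maximally-mixed part I/4 has tr(I/4 * P tensor P) = 0 for any traceless Pauli P.
So <Y_A Y_B>_rho = w * (-1) + (1 - w) * 0
= 0.47 * (-1)
= -0.4700

-0.4700


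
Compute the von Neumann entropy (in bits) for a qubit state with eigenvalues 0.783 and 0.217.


S = -p*log2(p) - (1-p)*log2(1-p)
p = 0.7830, 1-p = 0.2170
= -0.7830 * log2(0.7830) - 0.2170 * log2(0.2170)
= -(-0.2763) - (-0.4783)
= 0.7547

0.7547


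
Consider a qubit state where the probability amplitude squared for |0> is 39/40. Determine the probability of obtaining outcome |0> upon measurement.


|alpha|^2 = 39/40 = 0.9750
|beta|^2 = 1 - 39/40 = 1/40 = 0.0250
P(|0>) = |alpha|^2 = 0.9750

0.9750


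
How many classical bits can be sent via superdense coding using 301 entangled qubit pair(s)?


Superdense coding allows 2 classical bits per shared entangled pair.
301 pair(s) -> 2 * 301 = 602 classical bits

602


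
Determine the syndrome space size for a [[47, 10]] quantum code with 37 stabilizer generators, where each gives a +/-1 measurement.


Each stabilizer generator gives a binary (+1 or -1) measurement outcome.
With 37 independent generators:
Total syndromes = 2^37
= 137438953472

137438953472


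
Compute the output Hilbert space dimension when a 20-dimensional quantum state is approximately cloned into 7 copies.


Output space = H^(tensor 7) where dim(H) = 20
dim = 20^7
= 400 (after 2 factors)
= 8000 (after 3 factors)
= 160000 (after 4 factors)
= 3200000 (after 5 factors)
= 64000000 (after 6 factors)
= 1280000000 (after 7 factors)
= 1280000000

1280000000


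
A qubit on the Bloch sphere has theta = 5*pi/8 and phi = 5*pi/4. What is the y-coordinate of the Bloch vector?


theta = 1.9635, phi = 3.9270
r_y = sin(theta)*sin(phi) = 0.9239 * -0.7071
r_y = -0.6533

-0.6533


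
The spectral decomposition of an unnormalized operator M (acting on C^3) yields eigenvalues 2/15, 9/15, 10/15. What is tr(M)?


tr(M) = sum of eigenvalues
= 2/15 + 9/15 + 10/15
= 21/15
= 1.4000

1.4000


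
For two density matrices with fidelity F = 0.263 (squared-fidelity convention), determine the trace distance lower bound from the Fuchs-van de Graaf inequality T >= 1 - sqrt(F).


Fuchs-van de Graaf (squared-fidelity convention): 1 - sqrt(F) <= T <= sqrt(1 - F).
Lower bound: T >= 1 - sqrt(F)
sqrt(F) = sqrt(0.263) = 0.5128
T >= 1 - 0.5128
T >= 0.4872

0.4872


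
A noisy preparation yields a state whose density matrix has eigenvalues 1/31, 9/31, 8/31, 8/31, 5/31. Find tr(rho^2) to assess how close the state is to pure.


tr(rho^2) = sum of eigenvalues squared
= (1/31)^2 + (9/31)^2 + (8/31)^2 + (8/31)^2 + (5/31)^2
= (1 + 81 + 64 + 64 + 25) / 961
= 235/961
= 0.2445

0.2445


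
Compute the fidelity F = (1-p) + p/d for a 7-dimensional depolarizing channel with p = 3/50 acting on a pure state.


F = (1-p) + p/d
= (1 - 0.0600) + 0.0600/7
= 0.9400 + 0.0086
= 0.9486

0.9486


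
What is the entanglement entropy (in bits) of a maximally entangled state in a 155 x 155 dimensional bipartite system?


For a maximally entangled state in d x d:
S = log2(d) = log2(155)
= 7.2761

7.2761


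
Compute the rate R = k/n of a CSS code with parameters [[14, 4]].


Code rate R = k/n
= 4/14
= 0.2857

0.2857


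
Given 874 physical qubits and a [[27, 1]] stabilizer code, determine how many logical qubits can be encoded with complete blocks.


Each code block uses 27 physical qubits for 1 logical qubit(s).
Number of complete blocks = floor(874 / 27) = 32
Logical qubits = 32 * 1
= 32

32


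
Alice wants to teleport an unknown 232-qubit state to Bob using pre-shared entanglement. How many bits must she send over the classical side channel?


Quantum teleportation requires 2 classical bits per qubit teleported.
232 qubit(s) -> 2 * 232 = 464 classical bits

464


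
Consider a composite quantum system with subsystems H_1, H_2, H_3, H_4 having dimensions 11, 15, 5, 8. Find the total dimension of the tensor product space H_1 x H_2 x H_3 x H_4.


dim(H_1 x H_2 x H_3 x H_4) = 11 * 15 * 5 * 8
= 165 * 5 * 8
= 825 * 8
= 6600

6600


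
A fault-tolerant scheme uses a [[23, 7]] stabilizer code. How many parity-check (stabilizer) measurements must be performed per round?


For an [[n,k]] stabilizer code:
Number of stabilizer generators = n - k
= 23 - 7
= 16

16


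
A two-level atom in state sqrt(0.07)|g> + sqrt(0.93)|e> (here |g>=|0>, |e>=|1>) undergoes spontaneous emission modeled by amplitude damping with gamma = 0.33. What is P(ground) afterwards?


For amplitude damping with parameter gamma on state sqrt(a)|0> + sqrt(b)|1>:
alpha^2 = 0.07, beta^2 = 0.93
P(|0>) = alpha^2 + gamma * beta^2
= 0.07 + 0.33 * 0.93
= 0.07 + 0.3069
= 0.3769

0.3769


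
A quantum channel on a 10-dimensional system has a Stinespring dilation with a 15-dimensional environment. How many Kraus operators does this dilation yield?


Tracing out the environment in an orthonormal basis {|i>_E} gives Kraus operators K_i = <i|_E U |0>_E.
Number of Kraus operators = dim(H_env) = d_env
= 15

15


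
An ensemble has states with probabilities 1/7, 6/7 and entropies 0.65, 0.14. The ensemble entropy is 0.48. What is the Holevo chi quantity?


chi = S(rho) - sum_i p_i * S(rho_i)
Weighted entropy = 1/7 * 0.65 + 6/7 * 0.14
= 0.2129
chi = 0.48 - 0.2129
= 0.2671

0.2671


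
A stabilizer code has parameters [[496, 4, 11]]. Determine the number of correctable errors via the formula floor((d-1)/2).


Code parameters: [[496, 4, 11]], distance d = 11.
Number of correctable errors = floor((d-1)/2)
= floor((11 - 1)/2)
= floor(10/2)
= 5

5


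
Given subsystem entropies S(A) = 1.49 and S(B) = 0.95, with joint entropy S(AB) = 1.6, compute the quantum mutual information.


I(A:B) = S(A) + S(B) - S(AB)
= 1.49 + 0.95 - 1.6
= 0.8400

0.8400


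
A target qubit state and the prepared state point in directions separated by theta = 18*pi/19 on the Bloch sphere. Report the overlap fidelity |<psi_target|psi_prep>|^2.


For states separated by angle theta on Bloch sphere:
F = cos^2(theta/2)
theta = 18*pi/19 = 2.9762
theta/2 = 1.4881
cos(theta/2) = 0.0826
F = 0.0068

0.0068


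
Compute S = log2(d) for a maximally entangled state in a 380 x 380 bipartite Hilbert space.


For a maximally entangled state in d x d:
S = log2(d) = log2(380)
= 8.5699

8.5699


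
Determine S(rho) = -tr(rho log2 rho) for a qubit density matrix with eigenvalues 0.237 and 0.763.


S = -p*log2(p) - (1-p)*log2(1-p)
p = 0.2370, 1-p = 0.7630
= -0.2370 * log2(0.2370) - 0.7630 * log2(0.7630)
= -(-0.4923) - (-0.2978)
= 0.7900

0.7900


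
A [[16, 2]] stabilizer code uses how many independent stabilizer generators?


For an [[n,k]] stabilizer code:
Number of stabilizer generators = n - k
= 16 - 2
= 14

14


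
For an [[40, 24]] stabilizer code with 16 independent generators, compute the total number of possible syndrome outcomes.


Each stabilizer generator gives a binary (+1 or -1) measurement outcome.
With 16 independent generators:
Total syndromes = 2^16
= 65536

65536


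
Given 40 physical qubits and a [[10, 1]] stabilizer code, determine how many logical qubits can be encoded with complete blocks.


Each code block uses 10 physical qubits for 1 logical qubit(s).
Number of complete blocks = floor(40 / 10) = 4
Logical qubits = 4 * 1
= 4

4


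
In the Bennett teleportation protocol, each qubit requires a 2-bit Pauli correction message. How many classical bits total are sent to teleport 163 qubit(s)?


Quantum teleportation requires 2 classical bits per qubit teleported.
163 qubit(s) -> 2 * 163 = 326 classical bits

326


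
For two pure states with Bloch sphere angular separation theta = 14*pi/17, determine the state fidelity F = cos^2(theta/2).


For states separated by angle theta on Bloch sphere:
F = cos^2(theta/2)
theta = 14*pi/17 = 2.5872
theta/2 = 1.2936
cos(theta/2) = 0.2737
F = 0.0749

0.0749


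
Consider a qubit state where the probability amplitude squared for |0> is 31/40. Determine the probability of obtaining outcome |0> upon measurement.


|alpha|^2 = 31/40 = 0.7750
|beta|^2 = 1 - 31/40 = 9/40 = 0.2250
P(|0>) = |alpha|^2 = 0.7750

0.7750


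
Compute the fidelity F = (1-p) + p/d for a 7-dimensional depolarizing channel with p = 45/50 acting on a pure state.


F = (1-p) + p/d
= (1 - 0.9000) + 0.9000/7
= 0.1000 + 0.1286
= 0.2286

0.2286


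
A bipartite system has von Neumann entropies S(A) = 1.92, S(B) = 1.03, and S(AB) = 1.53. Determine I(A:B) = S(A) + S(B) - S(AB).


I(A:B) = S(A) + S(B) - S(AB)
= 1.92 + 1.03 - 1.53
= 1.4200

1.4200


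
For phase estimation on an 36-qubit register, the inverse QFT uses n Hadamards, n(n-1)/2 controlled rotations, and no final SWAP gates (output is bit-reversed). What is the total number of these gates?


Hadamard gates: 36
Controlled rotations: n*(n-1)/2 = 36*35/2 = 630
SWAP gates: 0 (omitted)
Total = 36 + 630
= 666

666


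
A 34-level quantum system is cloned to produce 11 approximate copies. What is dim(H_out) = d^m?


Output space = H^(tensor 11) where dim(H) = 34
dim = 34^11
= 1156 (after 2 factors)
= 39304 (after 3 factors)
= 1336336 (after 4 factors)
= 45435424 (after 5 factors)
= 1544804416 (after 6 factors)
= 52523350144 (after 7 factors)
= 1785793904896 (after 8 factors)
= 60716992766464 (after 9 factors)
= 2064377754059776 (after 10 factors)
= 70188843638032384 (after 11 factors)
= 70188843638032384

70188843638032384


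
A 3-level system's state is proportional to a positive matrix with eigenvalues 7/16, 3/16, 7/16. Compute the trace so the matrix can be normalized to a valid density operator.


tr(M) = sum of eigenvalues
= 7/16 + 3/16 + 7/16
= 17/16
= 1.0625

1.0625


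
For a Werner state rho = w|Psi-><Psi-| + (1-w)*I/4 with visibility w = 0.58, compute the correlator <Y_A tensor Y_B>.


|Psi-> = (|01> - |10>)/sqrt(2)
For the pure Bell state, <Y_A Y_B> = -1 (Bell-state Pauli correlator).
The maximally-mixed part I/4 has tr(I/4 * P tensor P) = 0 for any traceless Pauli P.
So <Y_A Y_B>_rho = w * (-1) + (1 - w) * 0
= 0.58 * (-1)
= -0.5800

-0.5800


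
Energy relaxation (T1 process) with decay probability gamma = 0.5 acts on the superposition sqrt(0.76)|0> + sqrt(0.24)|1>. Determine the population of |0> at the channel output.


For amplitude damping with parameter gamma on state sqrt(a)|0> + sqrt(b)|1>:
alpha^2 = 0.76, beta^2 = 0.24
P(|0>) = alpha^2 + gamma * beta^2
= 0.76 + 0.5 * 0.24
= 0.76 + 0.1200
= 0.8800

0.8800


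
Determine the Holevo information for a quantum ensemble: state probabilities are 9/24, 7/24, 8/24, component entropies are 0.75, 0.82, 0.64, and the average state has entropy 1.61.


chi = S(rho) - sum_i p_i * S(rho_i)
Weighted entropy = 9/24 * 0.75 + 7/24 * 0.82 + 8/24 * 0.64
= 0.7338
chi = 1.61 - 0.7338
= 0.8763

0.8763


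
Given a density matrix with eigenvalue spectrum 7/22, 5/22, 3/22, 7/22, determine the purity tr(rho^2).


tr(rho^2) = sum of eigenvalues squared
= (7/22)^2 + (5/22)^2 + (3/22)^2 + (7/22)^2
= (49 + 25 + 9 + 49) / 484
= 132/484
= 0.2727

0.2727


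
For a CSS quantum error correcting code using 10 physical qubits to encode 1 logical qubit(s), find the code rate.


Code rate R = k/n
= 1/10
= 0.1000

0.1000


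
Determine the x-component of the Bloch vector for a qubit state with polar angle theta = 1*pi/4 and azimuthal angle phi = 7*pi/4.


theta = 0.7854, phi = 5.4978
r_x = sin(theta)*cos(phi) = 0.7071 * 0.7071
r_x = 0.5000

0.5000


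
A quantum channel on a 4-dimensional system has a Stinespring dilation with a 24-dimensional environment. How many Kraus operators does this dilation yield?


Tracing out the environment in an orthonormal basis {|i>_E} gives Kraus operators K_i = <i|_E U |0>_E.
Number of Kraus operators = dim(H_env) = d_env
= 24

24


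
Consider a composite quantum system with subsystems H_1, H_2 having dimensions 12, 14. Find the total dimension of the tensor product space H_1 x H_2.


dim(H_1 x H_2) = 12 * 14
= 168

168


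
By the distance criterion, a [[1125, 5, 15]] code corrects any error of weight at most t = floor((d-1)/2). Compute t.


Code parameters: [[1125, 5, 15]], distance d = 15.
Number of correctable errors = floor((d-1)/2)
= floor((15 - 1)/2)
= floor(14/2)
= 7

7


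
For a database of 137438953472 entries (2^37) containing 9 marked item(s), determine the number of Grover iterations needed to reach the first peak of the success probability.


After j Grover iterations the success probability is P(j) = sin^2((2j+1)*theta), where sin(theta) = sqrt(k/N).
N = 2^37 = 137438953472, k = 9
sin(theta) = sqrt(k/N) = 8.092194914e-06
theta = arcsin(sqrt(k/N)) = 8.092194914e-06 rad
P(j) reaches its first maximum when (2j+1)*theta is as close as possible to pi/2, i.e. j = round(pi/(4*theta) - 1/2).
pi/(4*theta) - 1/2 = 97055.7587
(For comparison, the common estimate pi/4 * sqrt(N/k) = 97056.2587; the exact maximiser is used here.)
Optimal iterations = 97056

97056


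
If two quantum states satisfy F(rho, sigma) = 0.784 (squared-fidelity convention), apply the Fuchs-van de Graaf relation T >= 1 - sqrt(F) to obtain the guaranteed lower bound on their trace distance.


Fuchs-van de Graaf (squared-fidelity convention): 1 - sqrt(F) <= T <= sqrt(1 - F).
Lower bound: T >= 1 - sqrt(F)
sqrt(F) = sqrt(0.784) = 0.8854
T >= 1 - 0.8854
T >= 0.1146

0.1146


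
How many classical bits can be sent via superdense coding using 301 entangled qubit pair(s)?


Superdense coding allows 2 classical bits per shared entangled pair.
301 pair(s) -> 2 * 301 = 602 classical bits

602


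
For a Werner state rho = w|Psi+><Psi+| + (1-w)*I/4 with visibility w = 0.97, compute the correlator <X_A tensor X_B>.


|Psi+> = (|01> + |10>)/sqrt(2)
For the pure Bell state, <X_A X_B> = +1 (Bell-state Pauli correlator).
The maximally-mixed part I/4 has tr(I/4 * P tensor P) = 0 for any traceless Pauli P.
So <X_A X_B>_rho = w * (+1) + (1 - w) * 0
= 0.97 * (+1)
= 0.9700

0.9700


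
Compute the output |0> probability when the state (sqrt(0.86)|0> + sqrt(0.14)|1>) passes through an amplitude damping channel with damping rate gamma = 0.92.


For amplitude damping with parameter gamma on state sqrt(a)|0> + sqrt(b)|1>:
alpha^2 = 0.86, beta^2 = 0.14
P(|0>) = alpha^2 + gamma * beta^2
= 0.86 + 0.92 * 0.14
= 0.86 + 0.1288
= 0.9888

0.9888


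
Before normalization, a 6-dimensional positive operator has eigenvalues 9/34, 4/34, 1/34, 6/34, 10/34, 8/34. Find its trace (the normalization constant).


tr(M) = sum of eigenvalues
= 9/34 + 4/34 + 1/34 + 6/34 + 10/34 + 8/34
= 38/34
= 1.1176

1.1176


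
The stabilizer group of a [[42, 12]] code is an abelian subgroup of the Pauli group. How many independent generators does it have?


For an [[n,k]] stabilizer code:
Number of stabilizer generators = n - k
= 42 - 12
= 30

30


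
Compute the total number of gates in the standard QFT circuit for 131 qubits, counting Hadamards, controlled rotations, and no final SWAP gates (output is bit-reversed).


Hadamard gates: 131
Controlled rotations: n*(n-1)/2 = 131*130/2 = 8515
SWAP gates: 0 (omitted)
Total = 131 + 8515
= 8646

8646


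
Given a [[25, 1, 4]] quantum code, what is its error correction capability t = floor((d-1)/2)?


Code parameters: [[25, 1, 4]], distance d = 4.
Number of correctable errors = floor((d-1)/2)
= floor((4 - 1)/2)
= floor(3/2)
= 1

1


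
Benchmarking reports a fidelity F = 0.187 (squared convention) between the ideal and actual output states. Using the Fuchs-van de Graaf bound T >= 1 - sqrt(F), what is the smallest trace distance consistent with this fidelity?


Fuchs-van de Graaf (squared-fidelity convention): 1 - sqrt(F) <= T <= sqrt(1 - F).
Lower bound: T >= 1 - sqrt(F)
sqrt(F) = sqrt(0.187) = 0.4324
T >= 1 - 0.4324
T >= 0.5676

0.5676


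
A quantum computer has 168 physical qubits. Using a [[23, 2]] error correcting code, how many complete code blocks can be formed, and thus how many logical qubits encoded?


Each code block uses 23 physical qubits for 2 logical qubit(s).
Number of complete blocks = floor(168 / 23) = 7
Logical qubits = 7 * 2
= 14

14


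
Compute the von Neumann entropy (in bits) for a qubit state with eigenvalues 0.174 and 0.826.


S = -p*log2(p) - (1-p)*log2(1-p)
p = 0.1740, 1-p = 0.8260
= -0.1740 * log2(0.1740) - 0.8260 * log2(0.8260)
= -(-0.4390) - (-0.2278)
= 0.6668

0.6668


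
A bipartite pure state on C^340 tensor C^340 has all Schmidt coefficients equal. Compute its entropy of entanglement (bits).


For a maximally entangled state in d x d:
S = log2(d) = log2(340)
= 8.4094

8.4094


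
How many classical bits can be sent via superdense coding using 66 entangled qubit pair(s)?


Superdense coding allows 2 classical bits per shared entangled pair.
66 pair(s) -> 2 * 66 = 132 classical bits

132


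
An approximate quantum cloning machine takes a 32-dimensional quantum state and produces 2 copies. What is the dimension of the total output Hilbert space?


Output space = H^(tensor 2) where dim(H) = 32
dim = 32^2
= 1024

1024


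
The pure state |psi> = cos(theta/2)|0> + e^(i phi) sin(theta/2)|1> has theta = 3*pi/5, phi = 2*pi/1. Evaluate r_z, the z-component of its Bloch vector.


theta = 1.8850, phi = 6.2832
r_z = cos(theta) = -0.3090

-0.3090


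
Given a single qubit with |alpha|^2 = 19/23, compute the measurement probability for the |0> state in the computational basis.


|alpha|^2 = 19/23 = 0.8261
|beta|^2 = 1 - 19/23 = 4/23 = 0.1739
P(|0>) = |alpha|^2 = 0.8261

0.8261


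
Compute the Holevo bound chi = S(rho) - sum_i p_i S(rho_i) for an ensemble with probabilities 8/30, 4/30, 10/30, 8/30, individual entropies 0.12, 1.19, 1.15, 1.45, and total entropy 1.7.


chi = S(rho) - sum_i p_i * S(rho_i)
Weighted entropy = 8/30 * 0.12 + 4/30 * 1.19 + 10/30 * 1.15 + 8/30 * 1.45
= 0.9607
chi = 1.7 - 0.9607
= 0.7393

0.7393


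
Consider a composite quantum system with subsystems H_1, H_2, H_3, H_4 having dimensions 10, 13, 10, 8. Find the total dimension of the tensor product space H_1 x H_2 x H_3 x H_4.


dim(H_1 x H_2 x H_3 x H_4) = 10 * 13 * 10 * 8
= 130 * 10 * 8
= 1300 * 8
= 10400

10400


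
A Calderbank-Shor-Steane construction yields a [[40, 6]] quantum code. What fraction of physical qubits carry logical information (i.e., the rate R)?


Code rate R = k/n
= 6/40
= 0.1500

0.1500


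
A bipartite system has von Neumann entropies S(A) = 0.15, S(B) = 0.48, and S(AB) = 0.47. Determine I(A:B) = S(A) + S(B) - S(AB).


I(A:B) = S(A) + S(B) - S(AB)
= 0.15 + 0.48 - 0.47
= 0.1600

0.1600


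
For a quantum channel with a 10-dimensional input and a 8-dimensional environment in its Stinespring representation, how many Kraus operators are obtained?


Tracing out the environment in an orthonormal basis {|i>_E} gives Kraus operators K_i = <i|_E U |0>_E.
Number of Kraus operators = dim(H_env) = d_env
= 8

8


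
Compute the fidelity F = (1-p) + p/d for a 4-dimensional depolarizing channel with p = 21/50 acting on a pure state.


F = (1-p) + p/d
= (1 - 0.4200) + 0.4200/4
= 0.5800 + 0.1050
= 0.6850

0.6850


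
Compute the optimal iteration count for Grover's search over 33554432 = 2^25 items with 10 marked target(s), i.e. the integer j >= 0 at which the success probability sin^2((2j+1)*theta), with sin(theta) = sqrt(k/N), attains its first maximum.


After j Grover iterations the success probability is P(j) = sin^2((2j+1)*theta), where sin(theta) = sqrt(k/N).
N = 2^25 = 33554432, k = 10
sin(theta) = sqrt(k/N) = 0.0005459150336
theta = arcsin(sqrt(k/N)) = 0.0005459150607 rad
P(j) reaches its first maximum when (2j+1)*theta is as close as possible to pi/2, i.e. j = round(pi/(4*theta) - 1/2).
pi/(4*theta) - 1/2 = 1438.1820
(For comparison, the common estimate pi/4 * sqrt(N/k) = 1438.6821; the exact maximiser is used here.)
Optimal iterations = 1438

1438


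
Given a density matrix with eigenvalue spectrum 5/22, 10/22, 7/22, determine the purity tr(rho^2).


tr(rho^2) = sum of eigenvalues squared
= (5/22)^2 + (10/22)^2 + (7/22)^2
= (25 + 100 + 49) / 484
= 174/484
= 0.3595

0.3595


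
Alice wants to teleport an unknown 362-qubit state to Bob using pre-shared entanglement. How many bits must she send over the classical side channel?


Quantum teleportation requires 2 classical bits per qubit teleported.
362 qubit(s) -> 2 * 362 = 724 classical bits

724


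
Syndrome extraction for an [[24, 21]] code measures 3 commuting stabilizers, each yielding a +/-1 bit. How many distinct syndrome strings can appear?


Each stabilizer generator gives a binary (+1 or -1) measurement outcome.
With 3 independent generators:
Total syndromes = 2^3
= 8

8


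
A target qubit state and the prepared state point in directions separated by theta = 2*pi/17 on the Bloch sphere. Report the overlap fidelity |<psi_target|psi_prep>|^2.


For states separated by angle theta on Bloch sphere:
F = cos^2(theta/2)
theta = 2*pi/17 = 0.3696
theta/2 = 0.1848
cos(theta/2) = 0.9830
F = 0.9662

0.9662


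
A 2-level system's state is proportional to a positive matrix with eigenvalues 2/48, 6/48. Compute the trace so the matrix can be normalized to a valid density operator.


tr(M) = sum of eigenvalues
= 2/48 + 6/48
= 8/48
= 0.1667

0.1667


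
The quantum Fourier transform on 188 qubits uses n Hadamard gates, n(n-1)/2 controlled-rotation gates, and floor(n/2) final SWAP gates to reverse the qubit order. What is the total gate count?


Hadamard gates: 188
Controlled rotations: n*(n-1)/2 = 188*187/2 = 17578
SWAP gates: floor(n/2) = floor(188/2) = 94
Total = 188 + 17578 + 94
= 17860

17860


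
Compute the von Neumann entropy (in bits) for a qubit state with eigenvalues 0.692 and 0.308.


S = -p*log2(p) - (1-p)*log2(1-p)
p = 0.6920, 1-p = 0.3080
= -0.6920 * log2(0.6920) - 0.3080 * log2(0.3080)
= -(-0.3676) - (-0.5233)
= 0.8909

0.8909


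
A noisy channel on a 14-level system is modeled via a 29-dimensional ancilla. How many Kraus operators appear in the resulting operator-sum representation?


Tracing out the environment in an orthonormal basis {|i>_E} gives Kraus operators K_i = <i|_E U |0>_E.
Number of Kraus operators = dim(H_env) = d_env
= 29

29


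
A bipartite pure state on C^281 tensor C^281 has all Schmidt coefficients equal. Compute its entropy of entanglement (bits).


For a maximally entangled state in d x d:
S = log2(d) = log2(281)
= 8.1344

8.1344


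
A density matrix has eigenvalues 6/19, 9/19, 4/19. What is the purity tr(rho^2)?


tr(rho^2) = sum of eigenvalues squared
= (6/19)^2 + (9/19)^2 + (4/19)^2
= (36 + 81 + 16) / 361
= 133/361
= 0.3684

0.3684


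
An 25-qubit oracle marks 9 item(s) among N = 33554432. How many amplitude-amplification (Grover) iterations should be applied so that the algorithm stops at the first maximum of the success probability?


After j Grover iterations the success probability is P(j) = sin^2((2j+1)*theta), where sin(theta) = sqrt(k/N).
N = 2^25 = 33554432, k = 9
sin(theta) = sqrt(k/N) = 0.0005179004745
theta = arcsin(sqrt(k/N)) = 0.0005179004977 rad
P(j) reaches its first maximum when (2j+1)*theta is as close as possible to pi/2, i.e. j = round(pi/(4*theta) - 1/2).
pi/(4*theta) - 1/2 = 1516.0040
(For comparison, the common estimate pi/4 * sqrt(N/k) = 1516.5040; the exact maximiser is used here.)
Optimal iterations = 1516

1516


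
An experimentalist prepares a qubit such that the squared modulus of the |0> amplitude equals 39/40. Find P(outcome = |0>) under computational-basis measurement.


|alpha|^2 = 39/40 = 0.9750
|beta|^2 = 1 - 39/40 = 1/40 = 0.0250
P(|0>) = |alpha|^2 = 0.9750

0.9750


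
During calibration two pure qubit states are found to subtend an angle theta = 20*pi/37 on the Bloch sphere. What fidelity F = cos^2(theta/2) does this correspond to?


For states separated by angle theta on Bloch sphere:
F = cos^2(theta/2)
theta = 20*pi/37 = 1.6982
theta/2 = 0.8491
cos(theta/2) = 0.6607
F = 0.4365

0.4365


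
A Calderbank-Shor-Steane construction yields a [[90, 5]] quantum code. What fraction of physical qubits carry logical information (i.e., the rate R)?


Code rate R = k/n
= 5/90
= 0.0556

0.0556


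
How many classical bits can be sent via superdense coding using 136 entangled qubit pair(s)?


Superdense coding allows 2 classical bits per shared entangled pair.
136 pair(s) -> 2 * 136 = 272 classical bits

272


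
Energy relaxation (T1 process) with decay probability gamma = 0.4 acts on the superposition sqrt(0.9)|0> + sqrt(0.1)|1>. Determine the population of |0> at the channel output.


For amplitude damping with parameter gamma on state sqrt(a)|0> + sqrt(b)|1>:
alpha^2 = 0.9, beta^2 = 0.1
P(|0>) = alpha^2 + gamma * beta^2
= 0.9 + 0.4 * 0.1
= 0.9 + 0.0400
= 0.9400

0.9400


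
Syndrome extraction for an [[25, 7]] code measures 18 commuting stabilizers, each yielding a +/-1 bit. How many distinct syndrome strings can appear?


Each stabilizer generator gives a binary (+1 or -1) measurement outcome.
With 18 independent generators:
Total syndromes = 2^18
= 262144

262144


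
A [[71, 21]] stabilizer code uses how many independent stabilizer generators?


For an [[n,k]] stabilizer code:
Number of stabilizer generators = n - k
= 71 - 21
= 50

50


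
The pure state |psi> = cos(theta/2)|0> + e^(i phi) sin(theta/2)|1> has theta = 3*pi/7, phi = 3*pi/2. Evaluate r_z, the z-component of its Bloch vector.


theta = 1.3464, phi = 4.7124
r_z = cos(theta) = 0.2225

0.2225


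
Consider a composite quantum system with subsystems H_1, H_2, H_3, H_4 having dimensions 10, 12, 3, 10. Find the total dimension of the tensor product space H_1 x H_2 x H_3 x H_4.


dim(H_1 x H_2 x H_3 x H_4) = 10 * 12 * 3 * 10
= 120 * 3 * 10
= 360 * 10
= 3600

3600


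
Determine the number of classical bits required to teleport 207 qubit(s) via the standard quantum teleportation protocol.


Quantum teleportation requires 2 classical bits per qubit teleported.
207 qubit(s) -> 2 * 207 = 414 classical bits

414


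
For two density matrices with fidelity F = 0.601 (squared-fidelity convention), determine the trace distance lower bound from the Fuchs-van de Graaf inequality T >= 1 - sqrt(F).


Fuchs-van de Graaf (squared-fidelity convention): 1 - sqrt(F) <= T <= sqrt(1 - F).
Lower bound: T >= 1 - sqrt(F)
sqrt(F) = sqrt(0.601) = 0.7752
T >= 1 - 0.7752
T >= 0.2248

0.2248


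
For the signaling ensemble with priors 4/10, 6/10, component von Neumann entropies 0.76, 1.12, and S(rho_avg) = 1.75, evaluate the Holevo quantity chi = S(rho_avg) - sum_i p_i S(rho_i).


chi = S(rho) - sum_i p_i * S(rho_i)
Weighted entropy = 4/10 * 0.76 + 6/10 * 1.12
= 0.9760
chi = 1.75 - 0.9760
= 0.7740

0.7740


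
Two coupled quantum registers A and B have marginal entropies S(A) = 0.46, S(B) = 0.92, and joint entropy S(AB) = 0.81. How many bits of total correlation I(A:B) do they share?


I(A:B) = S(A) + S(B) - S(AB)
= 0.46 + 0.92 - 0.81
= 0.5700

0.5700
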